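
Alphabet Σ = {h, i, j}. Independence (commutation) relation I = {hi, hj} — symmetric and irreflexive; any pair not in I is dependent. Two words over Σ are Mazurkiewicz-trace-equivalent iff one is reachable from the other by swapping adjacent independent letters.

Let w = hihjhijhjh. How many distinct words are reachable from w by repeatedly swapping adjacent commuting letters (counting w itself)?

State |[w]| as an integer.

252

0(h) covers ∅
1(i) covers ∅
2(h) covers 0:h
3(j) covers 1:i
4(h) covers 2:h
5(i) covers 3:j
6(j) covers 5:i
7(h) covers 4:h
8(j) covers 6:j
9(h) covers 7:h
floor of heap: 0:h, 1:i
completions by unplaced set U, small U first (add the entries for U minus each lowest piece of U):
  |U|=1: {8}:1  {9}:1
  |U|=2: {6,8}:1  {7,9}:1  {8,9}:2
  |U|=3: {4,7,9}:1  {5,6,8}:1  {6,8,9}:3  {7,8,9}:3
  |U|=4: {2,4,7,9}:1  {3,5,6,8}:1  {4,7,8,9}:4  {5,6,8,9}:4  {6,7,8,9}:6
  |U|=5: {0,2,4,7,9}:1  {1,3,5,6,8}:1  {2,4,7,8,9}:5  {3,5,6,8,9}:5  {4,6,7,8,9}:10  {5,6,7,8,9}:10
  |U|=6: {0,2,4,7,8,9}:6  {1,3,5,6,8,9}:6  {2,4,6,7,8,9}:15  {3,5,6,7,8,9}:15  {4,5,6,7,8,9}:20
  |U|=7: {0,2,4,6,7,8,9}:21  {1,3,5,6,7,8,9}:21  {2,4,5,6,7,8,9}:35  {3,4,5,6,7,8,9}:35
  |U|=8: {0,2,4,5,6,7,8,9}:56  {1,3,4,5,6,7,8,9}:56  {2,3,4,5,6,7,8,9}:70
  start at 0(h): 126
  start at 1(i): 126
sum over floor = 252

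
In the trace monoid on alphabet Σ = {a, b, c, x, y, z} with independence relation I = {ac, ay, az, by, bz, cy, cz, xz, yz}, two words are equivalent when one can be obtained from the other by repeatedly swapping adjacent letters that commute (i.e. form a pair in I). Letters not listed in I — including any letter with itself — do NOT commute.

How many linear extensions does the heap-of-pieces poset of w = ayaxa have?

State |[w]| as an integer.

#0=a has no predecessor
#1=y has no predecessor
#2=a depends on [0:a]
#3=x depends on [1:y, 2:a]
#4=a depends on [3:x]
sources: [0:a, 1:y]
N(rest) = Σ N(rest − s) over sources s of rest; N(one piece) = 1:
  size 1 → [4]=1
  size 2 → [3,4]=1
  size 3 → [1,3,4]=1  [2,3,4]=1
  first=0(a) contributes 2
  first=1(y) contributes 1
|[w]| = 3

3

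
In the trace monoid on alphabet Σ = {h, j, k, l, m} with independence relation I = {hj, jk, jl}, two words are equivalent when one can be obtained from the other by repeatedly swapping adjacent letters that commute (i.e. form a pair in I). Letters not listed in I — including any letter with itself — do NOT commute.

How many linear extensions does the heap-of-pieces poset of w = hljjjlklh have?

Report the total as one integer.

84

0(h) covers ∅
1(l) covers 0:h
2(j) covers ∅
3(j) covers 2:j
4(j) covers 3:j
5(l) covers 1:l
6(k) covers 5:l
7(l) covers 6:k
8(h) covers 7:l
floor of heap: 0:h, 2:j
completions by unplaced set U, small U first (add the entries for U minus each lowest piece of U):
  |U|=1: {4}:1  {8}:1
  |U|=2: {3,4}:1  {4,8}:2  {7,8}:1
  |U|=3: {2,3,4}:1  {3,4,8}:3  {4,7,8}:3  {6,7,8}:1
  |U|=4: {2,3,4,8}:4  {3,4,7,8}:6  {4,6,7,8}:4  {5,6,7,8}:1
  |U|=5: {1,5,6,7,8}:1  {2,3,4,7,8}:10  {3,4,6,7,8}:10  {4,5,6,7,8}:5
  |U|=6: {0,1,5,6,7,8}:1  {1,4,5,6,7,8}:6  {2,3,4,6,7,8}:20  {3,4,5,6,7,8}:15
  |U|=7: {0,1,4,5,6,7,8}:7  {1,3,4,5,6,7,8}:21  {2,3,4,5,6,7,8}:35
  start at 0(h): 56
  start at 2(j): 28
sum over floor = 84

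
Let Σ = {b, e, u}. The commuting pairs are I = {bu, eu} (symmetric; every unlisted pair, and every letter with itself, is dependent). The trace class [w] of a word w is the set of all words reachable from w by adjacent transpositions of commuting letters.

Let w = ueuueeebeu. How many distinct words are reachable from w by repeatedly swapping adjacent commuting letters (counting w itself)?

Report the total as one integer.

#0=u has no predecessor
#1=e has no predecessor
#2=u depends on [0:u]
#3=u depends on [2:u]
#4=e depends on [1:e]
#5=e depends on [4:e]
#6=e depends on [5:e]
#7=b depends on [6:e]
#8=e depends on [7:b]
#9=u depends on [3:u]
sources: [0:u, 1:e]
N(rest) = Σ N(rest − s) over sources s of rest; N(one piece) = 1:
  size 1 → [8]=1  [9]=1
  size 2 → [3,9]=1  [7,8]=1  [8,9]=2
  size 3 → [2,3,9]=1  [3,8,9]=3  [6,7,8]=1  [7,8,9]=3
  size 4 → [0,2,3,9]=1  [2,3,8,9]=4  [3,7,8,9]=6  [5,6,7,8]=1  [6,7,8,9]=4
  size 5 → [0,2,3,8,9]=5  [2,3,7,8,9]=10  [3,6,7,8,9]=10  [4,5,6,7,8]=1  [5,6,7,8,9]=5
  size 6 → [0,2,3,7,8,9]=15  [1,4,5,6,7,8]=1  [2,3,6,7,8,9]=20  [3,5,6,7,8,9]=15  [4,5,6,7,8,9]=6
  size 7 → [0,2,3,6,7,8,9]=35  [1,4,5,6,7,8,9]=7  [2,3,5,6,7,8,9]=35  [3,4,5,6,7,8,9]=21
  size 8 → [0,2,3,5,6,7,8,9]=70  [1,3,4,5,6,7,8,9]=28  [2,3,4,5,6,7,8,9]=56
  first=0(u) contributes 84
  first=1(e) contributes 126
|[w]| = 210

210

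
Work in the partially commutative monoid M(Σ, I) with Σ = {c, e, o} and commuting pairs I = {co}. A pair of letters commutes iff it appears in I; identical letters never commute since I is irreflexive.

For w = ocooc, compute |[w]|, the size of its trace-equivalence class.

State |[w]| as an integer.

10

drop 0:o onto floor
drop 1:c onto floor
drop 2:o onto {0:o}
drop 3:o onto {2:o}
drop 4:c onto {1:c}
ground layer = {0:o, 1:c}
drop-orders for the pieces not yet dropped (sum over which currently-grounded one goes next):
  1 to go: {3} 1  {4} 1
  2 to go: {1,4} 1  {2,3} 1  {3,4} 2
  3 to go: {0,2,3} 1  {1,3,4} 3  {2,3,4} 3
  if 0:o drops first: 6 orders
  if 1:c drops first: 4 orders
heap linearizations: 10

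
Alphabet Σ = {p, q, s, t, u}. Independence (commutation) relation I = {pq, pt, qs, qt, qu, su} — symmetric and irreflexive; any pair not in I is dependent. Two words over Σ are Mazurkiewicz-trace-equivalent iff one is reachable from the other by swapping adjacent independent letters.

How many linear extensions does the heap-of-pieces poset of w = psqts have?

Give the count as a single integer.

5

#0=p has no predecessor
#1=s depends on [0:p]
#2=q has no predecessor
#3=t depends on [1:s]
#4=s depends on [3:t]
sources: [0:p, 2:q]
N(rest) = Σ N(rest − s) over sources s of rest; N(one piece) = 1:
  size 1 → [2]=1  [4]=1
  size 2 → [2,4]=2  [3,4]=1
  size 3 → [1,3,4]=1  [2,3,4]=3
  first=0(p) contributes 4
  first=2(q) contributes 1
|[w]| = 5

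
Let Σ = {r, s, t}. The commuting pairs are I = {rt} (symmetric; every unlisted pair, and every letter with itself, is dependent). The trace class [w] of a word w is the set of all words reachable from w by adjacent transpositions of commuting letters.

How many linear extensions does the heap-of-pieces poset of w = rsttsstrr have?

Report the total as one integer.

#0=r has no predecessor
#1=s depends on [0:r]
#2=t depends on [1:s]
#3=t depends on [2:t]
#4=s depends on [3:t]
#5=s depends on [4:s]
#6=t depends on [5:s]
#7=r depends on [5:s]
#8=r depends on [7:r]
sources: [0:r]
N(rest) = Σ N(rest − s) over sources s of rest; N(one piece) = 1:
  size 1 → [6]=1  [8]=1
  size 2 → [6,8]=2  [7,8]=1
  size 3 → [6,7,8]=3
  size 4 → [5,6,7,8]=3
  size 5 → [4,5,6,7,8]=3
  size 6 → [3,4,5,6,7,8]=3
  size 7 → [2,3,4,5,6,7,8]=3
  first=0(r) contributes 3

3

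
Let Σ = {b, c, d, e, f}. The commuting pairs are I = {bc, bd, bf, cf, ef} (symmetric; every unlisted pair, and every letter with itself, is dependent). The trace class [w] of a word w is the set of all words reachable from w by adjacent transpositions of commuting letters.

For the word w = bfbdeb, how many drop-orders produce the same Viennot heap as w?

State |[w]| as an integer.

6

drop 0:b onto floor
drop 1:f onto floor
drop 2:b onto {0:b}
drop 3:d onto {1:f}
drop 4:e onto {2:b, 3:d}
drop 5:b onto {4:e}
ground layer = {0:b, 1:f}
drop-orders for the pieces not yet dropped (sum over which currently-grounded one goes next):
  1 to go: {5} 1
  2 to go: {4,5} 1
  3 to go: {2,4,5} 1  {3,4,5} 1
  4 to go: {0,2,4,5} 1  {1,3,4,5} 1  {2,3,4,5} 2
  if 0:b drops first: 3 orders
  if 1:f drops first: 3 orders
heap linearizations: 6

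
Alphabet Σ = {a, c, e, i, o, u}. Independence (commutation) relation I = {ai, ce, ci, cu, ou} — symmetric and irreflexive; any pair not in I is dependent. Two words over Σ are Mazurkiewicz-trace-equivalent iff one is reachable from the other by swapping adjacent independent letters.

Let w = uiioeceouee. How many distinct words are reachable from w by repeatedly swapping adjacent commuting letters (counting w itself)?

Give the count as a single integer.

0(u) covers ∅
1(i) covers 0:u
2(i) covers 1:i
3(o) covers 2:i
4(e) covers 3:o
5(c) covers 3:o
6(e) covers 4:e
7(o) covers 5:c, 6:e
8(u) covers 6:e
9(e) covers 7:o, 8:u
10(e) covers 9:e
floor of heap: 0:u
completions by unplaced set U, small U first (add the entries for U minus each lowest piece of U):
  |U|=1: {10}:1
  |U|=2: {9,10}:1
  |U|=3: {7,9,10}:1  {8,9,10}:1
  |U|=4: {5,7,9,10}:1  {7,8,9,10}:2
  |U|=5: {5,7,8,9,10}:3  {6,7,8,9,10}:2
  |U|=6: {4,6,7,8,9,10}:2  {5,6,7,8,9,10}:5
  |U|=7: {4,5,6,7,8,9,10}:7
  |U|=8: {3,4,5,6,7,8,9,10}:7
  |U|=9: {2,3,4,5,6,7,8,9,10}:7
  start at 0(u): 7

7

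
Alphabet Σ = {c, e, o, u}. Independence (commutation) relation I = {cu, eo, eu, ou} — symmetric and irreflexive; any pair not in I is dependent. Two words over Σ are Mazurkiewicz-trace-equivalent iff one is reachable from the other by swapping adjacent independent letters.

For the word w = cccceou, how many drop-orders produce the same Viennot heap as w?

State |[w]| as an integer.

0(c) covers ∅
1(c) covers 0:c
2(c) covers 1:c
3(c) covers 2:c
4(e) covers 3:c
5(o) covers 3:c
6(u) covers ∅
floor of heap: 0:c, 6:u
completions by unplaced set U, small U first (add the entries for U minus each lowest piece of U):
  |U|=1: {4}:1  {5}:1  {6}:1
  |U|=2: {4,5}:2  {4,6}:2  {5,6}:2
  |U|=3: {3,4,5}:2  {4,5,6}:6
  |U|=4: {2,3,4,5}:2  {3,4,5,6}:8
  |U|=5: {1,2,3,4,5}:2  {2,3,4,5,6}:10
  start at 0(c): 12
  start at 6(u): 2
sum over floor = 14

14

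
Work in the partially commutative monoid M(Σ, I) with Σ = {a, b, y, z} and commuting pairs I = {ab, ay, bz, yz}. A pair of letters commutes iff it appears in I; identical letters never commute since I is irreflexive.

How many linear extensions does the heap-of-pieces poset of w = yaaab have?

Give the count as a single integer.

10

piece 0:y — minimal
piece 1:a — minimal
piece 2:a rests on {1:a}
piece 3:a rests on {2:a}
piece 4:b rests on {0:y}
minimal pieces: {0:y, 1:a}
ways to finish when only these pieces remain (= sum over removing one remaining piece with nothing left below it):
  1 left: {3}→1  {4}→1
  2 left: {0,4}→1  {2,3}→1  {3,4}→2
  3 left: {0,3,4}→3  {1,2,3}→1  {2,3,4}→3
  placing 0:y first → 4 extensions
  placing 1:a first → 6 extensions
total linear extensions = 10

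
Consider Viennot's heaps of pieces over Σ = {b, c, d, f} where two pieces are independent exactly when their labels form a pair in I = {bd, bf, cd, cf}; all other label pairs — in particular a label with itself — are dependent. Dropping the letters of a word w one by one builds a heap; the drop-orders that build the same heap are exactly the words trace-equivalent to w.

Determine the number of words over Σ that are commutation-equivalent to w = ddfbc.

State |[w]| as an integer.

drop 0:d onto floor
drop 1:d onto {0:d}
drop 2:f onto {1:d}
drop 3:b onto floor
drop 4:c onto {3:b}
ground layer = {0:d, 3:b}
drop-orders for the pieces not yet dropped (sum over which currently-grounded one goes next):
  1 to go: {2} 1  {4} 1
  2 to go: {1,2} 1  {2,4} 2  {3,4} 1
  3 to go: {0,1,2} 1  {1,2,4} 3  {2,3,4} 3
  if 0:d drops first: 6 orders
  if 3:b drops first: 4 orders
heap linearizations: 10

10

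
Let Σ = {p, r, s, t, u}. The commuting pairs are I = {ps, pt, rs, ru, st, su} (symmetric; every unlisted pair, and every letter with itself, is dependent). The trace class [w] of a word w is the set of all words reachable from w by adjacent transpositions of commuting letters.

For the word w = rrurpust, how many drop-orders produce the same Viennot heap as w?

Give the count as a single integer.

32

piece 0:r — minimal
piece 1:r rests on {0:r}
piece 2:u — minimal
piece 3:r rests on {1:r}
piece 4:p rests on {2:u, 3:r}
piece 5:u rests on {4:p}
piece 6:s — minimal
piece 7:t rests on {5:u}
minimal pieces: {0:r, 2:u, 6:s}
ways to finish when only these pieces remain (= sum over removing one remaining piece with nothing left below it):
  1 left: {6}→1  {7}→1
  2 left: {5,7}→1  {6,7}→2
  3 left: {4,5,7}→1  {5,6,7}→3
  4 left: {2,4,5,7}→1  {3,4,5,7}→1  {4,5,6,7}→4
  5 left: {1,3,4,5,7}→1  {2,3,4,5,7}→2  {2,4,5,6,7}→5  {3,4,5,6,7}→5
  6 left: {0,1,3,4,5,7}→1  {1,2,3,4,5,7}→3  {1,3,4,5,6,7}→6  {2,3,4,5,6,7}→12
  placing 0:r first → 21 extensions
  placing 2:u first → 7 extensions
  placing 6:s first → 4 extensions
total linear extensions = 32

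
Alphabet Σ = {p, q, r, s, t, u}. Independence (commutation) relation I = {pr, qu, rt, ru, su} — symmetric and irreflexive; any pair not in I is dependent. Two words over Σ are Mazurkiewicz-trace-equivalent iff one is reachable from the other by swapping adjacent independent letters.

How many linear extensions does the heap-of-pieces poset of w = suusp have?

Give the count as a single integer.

#0=s has no predecessor
#1=u has no predecessor
#2=u depends on [1:u]
#3=s depends on [0:s]
#4=p depends on [2:u, 3:s]
sources: [0:s, 1:u]
N(rest) = Σ N(rest − s) over sources s of rest; N(one piece) = 1:
  size 1 → [4]=1
  size 2 → [2,4]=1  [3,4]=1
  size 3 → [0,3,4]=1  [1,2,4]=1  [2,3,4]=2
  first=0(s) contributes 3
  first=1(u) contributes 3
|[w]| = 6

6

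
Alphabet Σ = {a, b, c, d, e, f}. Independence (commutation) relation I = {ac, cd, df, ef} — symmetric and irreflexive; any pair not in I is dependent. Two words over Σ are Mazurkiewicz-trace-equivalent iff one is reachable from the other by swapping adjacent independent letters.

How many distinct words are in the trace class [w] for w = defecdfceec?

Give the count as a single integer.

0(d) covers ∅
1(e) covers 0:d
2(f) covers ∅
3(e) covers 1:e
4(c) covers 2:f, 3:e
5(d) covers 3:e
6(f) covers 4:c
7(c) covers 6:f
8(e) covers 5:d, 7:c
9(e) covers 8:e
10(c) covers 9:e
floor of heap: 0:d, 2:f
completions by unplaced set U, small U first (add the entries for U minus each lowest piece of U):
  |U|=1: {10}:1
  |U|=2: {9,10}:1
  |U|=3: {8,9,10}:1
  |U|=4: {5,8,9,10}:1  {7,8,9,10}:1
  |U|=5: {5,7,8,9,10}:2  {6,7,8,9,10}:1
  |U|=6: {4,6,7,8,9,10}:1  {5,6,7,8,9,10}:3
  |U|=7: {2,4,6,7,8,9,10}:1  {4,5,6,7,8,9,10}:4
  |U|=8: {2,4,5,6,7,8,9,10}:5  {3,4,5,6,7,8,9,10}:4
  |U|=9: {1,3,4,5,6,7,8,9,10}:4  {2,3,4,5,6,7,8,9,10}:9
  start at 0(d): 13
  start at 2(f): 4
sum over floor = 17

17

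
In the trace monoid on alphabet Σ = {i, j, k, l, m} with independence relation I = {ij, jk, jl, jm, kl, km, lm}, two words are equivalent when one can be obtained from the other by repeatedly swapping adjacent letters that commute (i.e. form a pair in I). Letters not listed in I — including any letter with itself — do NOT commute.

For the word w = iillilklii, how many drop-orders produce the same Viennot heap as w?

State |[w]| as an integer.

#0=i has no predecessor
#1=i depends on [0:i]
#2=l depends on [1:i]
#3=l depends on [2:l]
#4=i depends on [3:l]
#5=l depends on [4:i]
#6=k depends on [4:i]
#7=l depends on [5:l]
#8=i depends on [6:k, 7:l]
#9=i depends on [8:i]
sources: [0:i]
N(rest) = Σ N(rest − s) over sources s of rest; N(one piece) = 1:
  size 1 → [9]=1
  size 2 → [8,9]=1
  size 3 → [6,8,9]=1  [7,8,9]=1
  size 4 → [5,7,8,9]=1  [6,7,8,9]=2
  size 5 → [5,6,7,8,9]=3
  size 6 → [4,5,6,7,8,9]=3
  size 7 → [3,4,5,6,7,8,9]=3
  size 8 → [2,3,4,5,6,7,8,9]=3
  first=0(i) contributes 3

3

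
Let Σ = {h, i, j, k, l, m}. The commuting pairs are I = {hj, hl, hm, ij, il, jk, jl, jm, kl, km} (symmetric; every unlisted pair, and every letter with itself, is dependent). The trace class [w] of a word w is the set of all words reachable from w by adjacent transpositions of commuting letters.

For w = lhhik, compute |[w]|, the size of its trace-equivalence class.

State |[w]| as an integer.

0(l) covers ∅
1(h) covers ∅
2(h) covers 1:h
3(i) covers 2:h
4(k) covers 3:i
floor of heap: 0:l, 1:h
completions by unplaced set U, small U first (add the entries for U minus each lowest piece of U):
  |U|=1: {0}:1  {4}:1
  |U|=2: {0,4}:2  {3,4}:1
  |U|=3: {0,3,4}:3  {2,3,4}:1
  start at 0(l): 1
  start at 1(h): 4
sum over floor = 5

5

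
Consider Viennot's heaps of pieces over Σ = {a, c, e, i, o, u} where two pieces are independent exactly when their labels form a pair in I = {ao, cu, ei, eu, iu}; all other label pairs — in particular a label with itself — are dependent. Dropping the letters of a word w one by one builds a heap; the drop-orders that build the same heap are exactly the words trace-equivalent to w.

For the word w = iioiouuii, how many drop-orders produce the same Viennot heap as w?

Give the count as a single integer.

6

piece 0:i — minimal
piece 1:i rests on {0:i}
piece 2:o rests on {1:i}
piece 3:i rests on {2:o}
piece 4:o rests on {3:i}
piece 5:u rests on {4:o}
piece 6:u rests on {5:u}
piece 7:i rests on {4:o}
piece 8:i rests on {7:i}
minimal pieces: {0:i}
ways to finish when only these pieces remain (= sum over removing one remaining piece with nothing left below it):
  1 left: {6}→1  {8}→1
  2 left: {5,6}→1  {6,8}→2  {7,8}→1
  3 left: {5,6,8}→3  {6,7,8}→3
  4 left: {5,6,7,8}→6
  5 left: {4,5,6,7,8}→6
  6 left: {3,4,5,6,7,8}→6
  7 left: {2,3,4,5,6,7,8}→6
  placing 0:i first → 6 extensions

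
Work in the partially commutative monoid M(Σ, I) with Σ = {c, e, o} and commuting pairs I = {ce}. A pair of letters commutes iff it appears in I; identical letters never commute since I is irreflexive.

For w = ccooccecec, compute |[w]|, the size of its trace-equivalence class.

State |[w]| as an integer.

drop 0:c onto floor
drop 1:c onto {0:c}
drop 2:o onto {1:c}
drop 3:o onto {2:o}
drop 4:c onto {3:o}
drop 5:c onto {4:c}
drop 6:e onto {3:o}
drop 7:c onto {5:c}
drop 8:e onto {6:e}
drop 9:c onto {7:c}
ground layer = {0:c}
drop-orders for the pieces not yet dropped (sum over which currently-grounded one goes next):
  1 to go: {8} 1  {9} 1
  2 to go: {6,8} 1  {7,9} 1  {8,9} 2
  3 to go: {5,7,9} 1  {6,8,9} 3  {7,8,9} 3
  4 to go: {4,5,7,9} 1  {5,7,8,9} 4  {6,7,8,9} 6
  5 to go: {4,5,7,8,9} 5  {5,6,7,8,9} 10
  6 to go: {4,5,6,7,8,9} 15
  7 to go: {3,4,5,6,7,8,9} 15
  8 to go: {2,3,4,5,6,7,8,9} 15
  if 0:c drops first: 15 orders

15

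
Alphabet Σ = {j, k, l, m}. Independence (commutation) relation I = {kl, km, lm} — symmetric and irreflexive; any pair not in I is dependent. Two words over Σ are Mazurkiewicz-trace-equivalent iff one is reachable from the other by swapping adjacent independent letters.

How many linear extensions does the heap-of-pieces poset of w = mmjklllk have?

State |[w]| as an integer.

drop 0:m onto floor
drop 1:m onto {0:m}
drop 2:j onto {1:m}
drop 3:k onto {2:j}
drop 4:l onto {2:j}
drop 5:l onto {4:l}
drop 6:l onto {5:l}
drop 7:k onto {3:k}
ground layer = {0:m}
drop-orders for the pieces not yet dropped (sum over which currently-grounded one goes next):
  1 to go: {6} 1  {7} 1
  2 to go: {3,7} 1  {5,6} 1  {6,7} 2
  3 to go: {3,6,7} 3  {4,5,6} 1  {5,6,7} 3
  4 to go: {3,5,6,7} 6  {4,5,6,7} 4
  5 to go: {3,4,5,6,7} 10
  6 to go: {2,3,4,5,6,7} 10
  if 0:m drops first: 10 orders

10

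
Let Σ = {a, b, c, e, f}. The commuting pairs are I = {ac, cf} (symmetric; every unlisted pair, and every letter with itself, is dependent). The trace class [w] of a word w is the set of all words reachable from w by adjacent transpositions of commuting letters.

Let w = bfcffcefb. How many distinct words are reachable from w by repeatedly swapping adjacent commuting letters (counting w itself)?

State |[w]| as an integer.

0(b) covers ∅
1(f) covers 0:b
2(c) covers 0:b
3(f) covers 1:f
4(f) covers 3:f
5(c) covers 2:c
6(e) covers 4:f, 5:c
7(f) covers 6:e
8(b) covers 7:f
floor of heap: 0:b
completions by unplaced set U, small U first (add the entries for U minus each lowest piece of U):
  |U|=1: {8}:1
  |U|=2: {7,8}:1
  |U|=3: {6,7,8}:1
  |U|=4: {4,6,7,8}:1  {5,6,7,8}:1
  |U|=5: {2,5,6,7,8}:1  {3,4,6,7,8}:1  {4,5,6,7,8}:2
  |U|=6: {1,3,4,6,7,8}:1  {2,4,5,6,7,8}:3  {3,4,5,6,7,8}:3
  |U|=7: {1,3,4,5,6,7,8}:4  {2,3,4,5,6,7,8}:6
  start at 0(b): 10

10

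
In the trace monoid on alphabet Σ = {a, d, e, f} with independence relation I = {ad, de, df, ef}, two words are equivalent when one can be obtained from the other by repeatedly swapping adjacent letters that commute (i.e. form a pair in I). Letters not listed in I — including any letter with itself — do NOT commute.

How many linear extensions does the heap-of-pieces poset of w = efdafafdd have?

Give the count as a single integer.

168

piece 0:e — minimal
piece 1:f — minimal
piece 2:d — minimal
piece 3:a rests on {0:e, 1:f}
piece 4:f rests on {3:a}
piece 5:a rests on {4:f}
piece 6:f rests on {5:a}
piece 7:d rests on {2:d}
piece 8:d rests on {7:d}
minimal pieces: {0:e, 1:f, 2:d}
ways to finish when only these pieces remain (= sum over removing one remaining piece with nothing left below it):
  1 left: {6}→1  {8}→1
  2 left: {5,6}→1  {6,8}→2  {7,8}→1
  3 left: {2,7,8}→1  {4,5,6}→1  {5,6,8}→3  {6,7,8}→3
  4 left: {2,6,7,8}→4  {3,4,5,6}→1  {4,5,6,8}→4  {5,6,7,8}→6
  5 left: {0,3,4,5,6}→1  {1,3,4,5,6}→1  {2,5,6,7,8}→10  {3,4,5,6,8}→5  {4,5,6,7,8}→10
  6 left: {0,1,3,4,5,6}→2  {0,3,4,5,6,8}→6  {1,3,4,5,6,8}→6  {2,4,5,6,7,8}→20  {3,4,5,6,7,8}→15
  7 left: {0,1,3,4,5,6,8}→14  {0,3,4,5,6,7,8}→21  {1,3,4,5,6,7,8}→21  {2,3,4,5,6,7,8}→35
  placing 0:e first → 56 extensions
  placing 1:f first → 56 extensions
  placing 2:d first → 56 extensions
total linear extensions = 168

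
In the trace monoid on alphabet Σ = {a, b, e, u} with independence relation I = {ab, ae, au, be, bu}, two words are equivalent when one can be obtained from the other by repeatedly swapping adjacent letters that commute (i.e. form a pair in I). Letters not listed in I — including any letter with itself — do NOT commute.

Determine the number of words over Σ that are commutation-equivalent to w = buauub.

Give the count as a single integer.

60

piece 0:b — minimal
piece 1:u — minimal
piece 2:a — minimal
piece 3:u rests on {1:u}
piece 4:u rests on {3:u}
piece 5:b rests on {0:b}
minimal pieces: {0:b, 1:u, 2:a}
ways to finish when only these pieces remain (= sum over removing one remaining piece with nothing left below it):
  1 left: {2}→1  {4}→1  {5}→1
  2 left: {0,5}→1  {2,4}→2  {2,5}→2  {3,4}→1  {4,5}→2
  3 left: {0,2,5}→3  {0,4,5}→3  {1,3,4}→1  {2,3,4}→3  {2,4,5}→6  {3,4,5}→3
  4 left: {0,2,4,5}→12  {0,3,4,5}→6  {1,2,3,4}→4  {1,3,4,5}→4  {2,3,4,5}→12
  placing 0:b first → 20 extensions
  placing 1:u first → 30 extensions
  placing 2:a first → 10 extensions
total linear extensions = 60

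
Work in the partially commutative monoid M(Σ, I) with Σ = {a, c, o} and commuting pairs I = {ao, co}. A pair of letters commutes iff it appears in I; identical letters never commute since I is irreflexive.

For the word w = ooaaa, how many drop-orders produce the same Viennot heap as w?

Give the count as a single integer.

10

0(o) covers ∅
1(o) covers 0:o
2(a) covers ∅
3(a) covers 2:a
4(a) covers 3:a
floor of heap: 0:o, 2:a
completions by unplaced set U, small U first (add the entries for U minus each lowest piece of U):
  |U|=1: {1}:1  {4}:1
  |U|=2: {0,1}:1  {1,4}:2  {3,4}:1
  |U|=3: {0,1,4}:3  {1,3,4}:3  {2,3,4}:1
  start at 0(o): 4
  start at 2(a): 6
sum over floor = 10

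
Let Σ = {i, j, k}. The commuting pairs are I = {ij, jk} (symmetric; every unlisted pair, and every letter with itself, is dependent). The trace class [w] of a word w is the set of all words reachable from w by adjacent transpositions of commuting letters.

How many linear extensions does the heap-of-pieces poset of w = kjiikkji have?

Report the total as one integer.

0(k) covers ∅
1(j) covers ∅
2(i) covers 0:k
3(i) covers 2:i
4(k) covers 3:i
5(k) covers 4:k
6(j) covers 1:j
7(i) covers 5:k
floor of heap: 0:k, 1:j
completions by unplaced set U, small U first (add the entries for U minus each lowest piece of U):
  |U|=1: {6}:1  {7}:1
  |U|=2: {1,6}:1  {5,7}:1  {6,7}:2
  |U|=3: {1,6,7}:3  {4,5,7}:1  {5,6,7}:3
  |U|=4: {1,5,6,7}:6  {3,4,5,7}:1  {4,5,6,7}:4
  |U|=5: {1,4,5,6,7}:10  {2,3,4,5,7}:1  {3,4,5,6,7}:5
  |U|=6: {0,2,3,4,5,7}:1  {1,3,4,5,6,7}:15  {2,3,4,5,6,7}:6
  start at 0(k): 21
  start at 1(j): 7
sum over floor = 28

28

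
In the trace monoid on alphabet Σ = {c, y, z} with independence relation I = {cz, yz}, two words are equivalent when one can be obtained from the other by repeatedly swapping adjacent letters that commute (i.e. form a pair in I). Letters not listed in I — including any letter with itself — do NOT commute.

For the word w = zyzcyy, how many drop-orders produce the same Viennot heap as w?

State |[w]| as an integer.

piece 0:z — minimal
piece 1:y — minimal
piece 2:z rests on {0:z}
piece 3:c rests on {1:y}
piece 4:y rests on {3:c}
piece 5:y rests on {4:y}
minimal pieces: {0:z, 1:y}
ways to finish when only these pieces remain (= sum over removing one remaining piece with nothing left below it):
  1 left: {2}→1  {5}→1
  2 left: {0,2}→1  {2,5}→2  {4,5}→1
  3 left: {0,2,5}→3  {2,4,5}→3  {3,4,5}→1
  4 left: {0,2,4,5}→6  {1,3,4,5}→1  {2,3,4,5}→4
  placing 0:z first → 5 extensions
  placing 1:y first → 10 extensions
total linear extensions = 15

15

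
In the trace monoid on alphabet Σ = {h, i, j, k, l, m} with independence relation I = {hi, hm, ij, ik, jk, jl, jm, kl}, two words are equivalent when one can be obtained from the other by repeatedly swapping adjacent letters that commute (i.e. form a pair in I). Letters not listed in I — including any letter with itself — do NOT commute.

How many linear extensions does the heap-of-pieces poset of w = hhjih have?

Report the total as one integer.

piece 0:h — minimal
piece 1:h rests on {0:h}
piece 2:j rests on {1:h}
piece 3:i — minimal
piece 4:h rests on {2:j}
minimal pieces: {0:h, 3:i}
ways to finish when only these pieces remain (= sum over removing one remaining piece with nothing left below it):
  1 left: {3}→1  {4}→1
  2 left: {2,4}→1  {3,4}→2
  3 left: {1,2,4}→1  {2,3,4}→3
  placing 0:h first → 4 extensions
  placing 3:i first → 1 extensions
total linear extensions = 5

5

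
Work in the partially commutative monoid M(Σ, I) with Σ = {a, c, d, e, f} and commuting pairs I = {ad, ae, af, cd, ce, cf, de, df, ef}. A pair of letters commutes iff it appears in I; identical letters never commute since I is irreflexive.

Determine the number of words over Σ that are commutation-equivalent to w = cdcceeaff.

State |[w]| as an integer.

3780

0(c) covers ∅
1(d) covers ∅
2(c) covers 0:c
3(c) covers 2:c
4(e) covers ∅
5(e) covers 4:e
6(a) covers 3:c
7(f) covers ∅
8(f) covers 7:f
floor of heap: 0:c, 1:d, 4:e, 7:f
completions by unplaced set U, small U first (add the entries for U minus each lowest piece of U):
  |U|=1: {1}:1  {5}:1  {6}:1  {8}:1
  |U|=2: {1,5}:2  {1,6}:2  {1,8}:2  {3,6}:1  {4,5}:1  {5,6}:2  {5,8}:2  {6,8}:2  {7,8}:1
  |U|=3: {1,3,6}:3  {1,4,5}:3  {1,5,6}:6  {1,5,8}:6  {1,6,8}:6  {1,7,8}:3  {2,3,6}:1  {3,5,6}:3  {3,6,8}:3  {4,5,6}:3  {4,5,8}:3  {5,6,8}:6  {5,7,8}:3  {6,7,8}:3
  |U|=4: {0,2,3,6}:1  {1,2,3,6}:4  {1,3,5,6}:12  {1,3,6,8}:12  {1,4,5,6}:12  {1,4,5,8}:12  {1,5,6,8}:24  {1,5,7,8}:12  {1,6,7,8}:12  {2,3,5,6}:4  {2,3,6,8}:4  {3,4,5,6}:6  {3,5,6,8}:12  {3,6,7,8}:6  {4,5,6,8}:12  {4,5,7,8}:6  {5,6,7,8}:12
  |U|=5: {0,1,2,3,6}:5  {0,2,3,5,6}:5  {0,2,3,6,8}:5  {1,2,3,5,6}:20  {1,2,3,6,8}:20  {1,3,4,5,6}:30  {1,3,5,6,8}:60  {1,3,6,7,8}:30  {1,4,5,6,8}:60  {1,4,5,7,8}:30  {1,5,6,7,8}:60  {2,3,4,5,6}:10  {2,3,5,6,8}:20  {2,3,6,7,8}:10  {3,4,5,6,8}:30  {3,5,6,7,8}:30  {4,5,6,7,8}:30
  |U|=6: {0,1,2,3,5,6}:30  {0,1,2,3,6,8}:30  {0,2,3,4,5,6}:15  {0,2,3,5,6,8}:30  {0,2,3,6,7,8}:15  {1,2,3,4,5,6}:60  {1,2,3,5,6,8}:120  {1,2,3,6,7,8}:60  {1,3,4,5,6,8}:180  {1,3,5,6,7,8}:180  {1,4,5,6,7,8}:180  {2,3,4,5,6,8}:60  {2,3,5,6,7,8}:60  {3,4,5,6,7,8}:90
  |U|=7: {0,1,2,3,4,5,6}:105  {0,1,2,3,5,6,8}:210  {0,1,2,3,6,7,8}:105  {0,2,3,4,5,6,8}:105  {0,2,3,5,6,7,8}:105  {1,2,3,4,5,6,8}:420  {1,2,3,5,6,7,8}:420  {1,3,4,5,6,7,8}:630  {2,3,4,5,6,7,8}:210
  start at 0(c): 1680
  start at 1(d): 420
  start at 4(e): 840
  start at 7(f): 840
sum over floor = 3780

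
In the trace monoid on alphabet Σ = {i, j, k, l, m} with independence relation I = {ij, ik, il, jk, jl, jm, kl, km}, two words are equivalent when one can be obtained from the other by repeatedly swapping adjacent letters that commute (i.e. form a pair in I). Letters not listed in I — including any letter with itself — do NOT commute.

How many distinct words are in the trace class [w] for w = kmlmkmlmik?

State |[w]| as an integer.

120

drop 0:k onto floor
drop 1:m onto floor
drop 2:l onto {1:m}
drop 3:m onto {2:l}
drop 4:k onto {0:k}
drop 5:m onto {3:m}
drop 6:l onto {5:m}
drop 7:m onto {6:l}
drop 8:i onto {7:m}
drop 9:k onto {4:k}
ground layer = {0:k, 1:m}
drop-orders for the pieces not yet dropped (sum over which currently-grounded one goes next):
  1 to go: {8} 1  {9} 1
  2 to go: {4,9} 1  {7,8} 1  {8,9} 2
  3 to go: {0,4,9} 1  {4,8,9} 3  {6,7,8} 1  {7,8,9} 3
  4 to go: {0,4,8,9} 4  {4,7,8,9} 6  {5,6,7,8} 1  {6,7,8,9} 4
  5 to go: {0,4,7,8,9} 10  {3,5,6,7,8} 1  {4,6,7,8,9} 10  {5,6,7,8,9} 5
  6 to go: {0,4,6,7,8,9} 20  {2,3,5,6,7,8} 1  {3,5,6,7,8,9} 6  {4,5,6,7,8,9} 15
  7 to go: {0,4,5,6,7,8,9} 35  {1,2,3,5,6,7,8} 1  {2,3,5,6,7,8,9} 7  {3,4,5,6,7,8,9} 21
  8 to go: {0,3,4,5,6,7,8,9} 56  {1,2,3,5,6,7,8,9} 8  {2,3,4,5,6,7,8,9} 28
  if 0:k drops first: 36 orders
  if 1:m drops first: 84 orders
heap linearizations: 120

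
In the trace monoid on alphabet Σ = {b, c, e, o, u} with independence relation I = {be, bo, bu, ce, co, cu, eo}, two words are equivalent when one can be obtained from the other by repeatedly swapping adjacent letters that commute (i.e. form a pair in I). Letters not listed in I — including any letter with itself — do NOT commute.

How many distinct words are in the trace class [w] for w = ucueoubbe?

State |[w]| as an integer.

#0=u has no predecessor
#1=c has no predecessor
#2=u depends on [0:u]
#3=e depends on [2:u]
#4=o depends on [2:u]
#5=u depends on [3:e, 4:o]
#6=b depends on [1:c]
#7=b depends on [6:b]
#8=e depends on [5:u]
sources: [0:u, 1:c]
N(rest) = Σ N(rest − s) over sources s of rest; N(one piece) = 1:
  size 1 → [7]=1  [8]=1
  size 2 → [5,8]=1  [6,7]=1  [7,8]=2
  size 3 → [1,6,7]=1  [3,5,8]=1  [4,5,8]=1  [5,7,8]=3  [6,7,8]=3
  size 4 → [1,6,7,8]=4  [3,4,5,8]=2  [3,5,7,8]=4  [4,5,7,8]=4  [5,6,7,8]=6
  size 5 → [1,5,6,7,8]=10  [2,3,4,5,8]=2  [3,4,5,7,8]=10  [3,5,6,7,8]=10  [4,5,6,7,8]=10
  size 6 → [0,2,3,4,5,8]=2  [1,3,5,6,7,8]=20  [1,4,5,6,7,8]=20  [2,3,4,5,7,8]=12  [3,4,5,6,7,8]=30
  size 7 → [0,2,3,4,5,7,8]=14  [1,3,4,5,6,7,8]=70  [2,3,4,5,6,7,8]=42
  first=0(u) contributes 112
  first=1(c) contributes 56
|[w]| = 168

168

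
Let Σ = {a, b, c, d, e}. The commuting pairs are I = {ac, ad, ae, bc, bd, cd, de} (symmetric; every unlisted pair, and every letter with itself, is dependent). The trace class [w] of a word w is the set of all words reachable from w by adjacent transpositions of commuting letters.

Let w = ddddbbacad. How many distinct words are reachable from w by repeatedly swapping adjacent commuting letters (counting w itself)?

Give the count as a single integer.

piece 0:d — minimal
piece 1:d rests on {0:d}
piece 2:d rests on {1:d}
piece 3:d rests on {2:d}
piece 4:b — minimal
piece 5:b rests on {4:b}
piece 6:a rests on {5:b}
piece 7:c — minimal
piece 8:a rests on {6:a}
piece 9:d rests on {3:d}
minimal pieces: {0:d, 4:b, 7:c}
ways to finish when only these pieces remain (= sum over removing one remaining piece with nothing left below it):
  1 left: {7}→1  {8}→1  {9}→1
  2 left: {3,9}→1  {6,8}→1  {7,8}→2  {7,9}→2  {8,9}→2
  3 left: {2,3,9}→1  {3,7,9}→3  {3,8,9}→3  {5,6,8}→1  {6,7,8}→3  {6,8,9}→3  {7,8,9}→6
  4 left: {1,2,3,9}→1  {2,3,7,9}→4  {2,3,8,9}→4  {3,6,8,9}→6  {3,7,8,9}→12  {4,5,6,8}→1  {5,6,7,8}→4  {5,6,8,9}→4  {6,7,8,9}→12
  5 left: {0,1,2,3,9}→1  {1,2,3,7,9}→5  {1,2,3,8,9}→5  {2,3,6,8,9}→10  {2,3,7,8,9}→20  {3,5,6,8,9}→10  {3,6,7,8,9}→30  {4,5,6,7,8}→5  {4,5,6,8,9}→5  {5,6,7,8,9}→20
  6 left: {0,1,2,3,7,9}→6  {0,1,2,3,8,9}→6  {1,2,3,6,8,9}→15  {1,2,3,7,8,9}→30  {2,3,5,6,8,9}→20  {2,3,6,7,8,9}→60  {3,4,5,6,8,9}→15  {3,5,6,7,8,9}→60  {4,5,6,7,8,9}→30
  7 left: {0,1,2,3,6,8,9}→21  {0,1,2,3,7,8,9}→42  {1,2,3,5,6,8,9}→35  {1,2,3,6,7,8,9}→105  {2,3,4,5,6,8,9}→35  {2,3,5,6,7,8,9}→140  {3,4,5,6,7,8,9}→105
  8 left: {0,1,2,3,5,6,8,9}→56  {0,1,2,3,6,7,8,9}→168  {1,2,3,4,5,6,8,9}→70  {1,2,3,5,6,7,8,9}→280  {2,3,4,5,6,7,8,9}→280
  placing 0:d first → 630 extensions
  placing 4:b first → 504 extensions
  placing 7:c first → 126 extensions
total linear extensions = 1260

1260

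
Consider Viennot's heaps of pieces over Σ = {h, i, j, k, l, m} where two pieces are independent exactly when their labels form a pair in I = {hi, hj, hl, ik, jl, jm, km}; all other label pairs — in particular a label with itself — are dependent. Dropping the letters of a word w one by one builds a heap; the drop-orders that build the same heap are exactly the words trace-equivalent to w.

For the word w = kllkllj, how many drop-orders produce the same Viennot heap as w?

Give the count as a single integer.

3

drop 0:k onto floor
drop 1:l onto {0:k}
drop 2:l onto {1:l}
drop 3:k onto {2:l}
drop 4:l onto {3:k}
drop 5:l onto {4:l}
drop 6:j onto {3:k}
ground layer = {0:k}
drop-orders for the pieces not yet dropped (sum over which currently-grounded one goes next):
  1 to go: {5} 1  {6} 1
  2 to go: {4,5} 1  {5,6} 2
  3 to go: {4,5,6} 3
  4 to go: {3,4,5,6} 3
  5 to go: {2,3,4,5,6} 3
  if 0:k drops first: 3 orders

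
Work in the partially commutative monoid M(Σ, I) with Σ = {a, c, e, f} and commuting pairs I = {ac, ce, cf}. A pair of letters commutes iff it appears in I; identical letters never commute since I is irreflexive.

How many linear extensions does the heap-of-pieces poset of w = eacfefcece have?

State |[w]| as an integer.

120

drop 0:e onto floor
drop 1:a onto {0:e}
drop 2:c onto floor
drop 3:f onto {1:a}
drop 4:e onto {3:f}
drop 5:f onto {4:e}
drop 6:c onto {2:c}
drop 7:e onto {5:f}
drop 8:c onto {6:c}
drop 9:e onto {7:e}
ground layer = {0:e, 2:c}
drop-orders for the pieces not yet dropped (sum over which currently-grounded one goes next):
  1 to go: {8} 1  {9} 1
  2 to go: {6,8} 1  {7,9} 1  {8,9} 2
  3 to go: {2,6,8} 1  {5,7,9} 1  {6,8,9} 3  {7,8,9} 3
  4 to go: {2,6,8,9} 4  {4,5,7,9} 1  {5,7,8,9} 4  {6,7,8,9} 6
  5 to go: {2,6,7,8,9} 10  {3,4,5,7,9} 1  {4,5,7,8,9} 5  {5,6,7,8,9} 10
  6 to go: {1,3,4,5,7,9} 1  {2,5,6,7,8,9} 20  {3,4,5,7,8,9} 6  {4,5,6,7,8,9} 15
  7 to go: {0,1,3,4,5,7,9} 1  {1,3,4,5,7,8,9} 7  {2,4,5,6,7,8,9} 35  {3,4,5,6,7,8,9} 21
  8 to go: {0,1,3,4,5,7,8,9} 8  {1,3,4,5,6,7,8,9} 28  {2,3,4,5,6,7,8,9} 56
  if 0:e drops first: 84 orders
  if 2:c drops first: 36 orders
heap linearizations: 120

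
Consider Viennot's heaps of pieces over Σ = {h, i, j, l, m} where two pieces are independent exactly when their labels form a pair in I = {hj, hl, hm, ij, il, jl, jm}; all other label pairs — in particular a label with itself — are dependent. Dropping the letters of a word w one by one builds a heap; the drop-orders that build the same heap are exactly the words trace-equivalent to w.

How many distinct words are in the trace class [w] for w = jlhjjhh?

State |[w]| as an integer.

drop 0:j onto floor
drop 1:l onto floor
drop 2:h onto floor
drop 3:j onto {0:j}
drop 4:j onto {3:j}
drop 5:h onto {2:h}
drop 6:h onto {5:h}
ground layer = {0:j, 1:l, 2:h}
drop-orders for the pieces not yet dropped (sum over which currently-grounded one goes next):
  1 to go: {1} 1  {4} 1  {6} 1
  2 to go: {1,4} 2  {1,6} 2  {3,4} 1  {4,6} 2  {5,6} 1
  3 to go: {0,3,4} 1  {1,3,4} 3  {1,4,6} 6  {1,5,6} 3  {2,5,6} 1  {3,4,6} 3  {4,5,6} 3
  4 to go: {0,1,3,4} 4  {0,3,4,6} 4  {1,2,5,6} 4  {1,3,4,6} 12  {1,4,5,6} 12  {2,4,5,6} 4  {3,4,5,6} 6
  5 to go: {0,1,3,4,6} 20  {0,3,4,5,6} 10  {1,2,4,5,6} 20  {1,3,4,5,6} 30  {2,3,4,5,6} 10
  if 0:j drops first: 60 orders
  if 1:l drops first: 20 orders
  if 2:h drops first: 60 orders
heap linearizations: 140

140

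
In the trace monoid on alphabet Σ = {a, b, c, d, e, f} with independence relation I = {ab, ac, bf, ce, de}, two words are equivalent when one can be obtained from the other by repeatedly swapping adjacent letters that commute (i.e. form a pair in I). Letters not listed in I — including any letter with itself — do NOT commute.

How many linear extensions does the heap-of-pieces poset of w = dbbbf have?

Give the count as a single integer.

drop 0:d onto floor
drop 1:b onto {0:d}
drop 2:b onto {1:b}
drop 3:b onto {2:b}
drop 4:f onto {0:d}
ground layer = {0:d}
drop-orders for the pieces not yet dropped (sum over which currently-grounded one goes next):
  1 to go: {3} 1  {4} 1
  2 to go: {2,3} 1  {3,4} 2
  3 to go: {1,2,3} 1  {2,3,4} 3
  if 0:d drops first: 4 orders

4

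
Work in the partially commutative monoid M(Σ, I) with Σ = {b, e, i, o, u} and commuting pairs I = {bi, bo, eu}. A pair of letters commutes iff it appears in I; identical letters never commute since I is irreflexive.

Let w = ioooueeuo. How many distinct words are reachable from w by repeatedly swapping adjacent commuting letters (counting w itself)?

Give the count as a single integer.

#0=i has no predecessor
#1=o depends on [0:i]
#2=o depends on [1:o]
#3=o depends on [2:o]
#4=u depends on [3:o]
#5=e depends on [3:o]
#6=e depends on [5:e]
#7=u depends on [4:u]
#8=o depends on [6:e, 7:u]
sources: [0:i]
N(rest) = Σ N(rest − s) over sources s of rest; N(one piece) = 1:
  size 1 → [8]=1
  size 2 → [6,8]=1  [7,8]=1
  size 3 → [4,7,8]=1  [5,6,8]=1  [6,7,8]=2
  size 4 → [4,6,7,8]=3  [5,6,7,8]=3
  size 5 → [4,5,6,7,8]=6
  size 6 → [3,4,5,6,7,8]=6
  size 7 → [2,3,4,5,6,7,8]=6
  first=0(i) contributes 6

6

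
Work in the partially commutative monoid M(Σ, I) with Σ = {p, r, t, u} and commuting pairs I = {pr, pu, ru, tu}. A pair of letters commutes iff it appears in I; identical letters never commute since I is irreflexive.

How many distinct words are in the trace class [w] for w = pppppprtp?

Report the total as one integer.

7

0(p) covers ∅
1(p) covers 0:p
2(p) covers 1:p
3(p) covers 2:p
4(p) covers 3:p
5(p) covers 4:p
6(r) covers ∅
7(t) covers 5:p, 6:r
8(p) covers 7:t
floor of heap: 0:p, 6:r
completions by unplaced set U, small U first (add the entries for U minus each lowest piece of U):
  |U|=1: {8}:1
  |U|=2: {7,8}:1
  |U|=3: {5,7,8}:1  {6,7,8}:1
  |U|=4: {4,5,7,8}:1  {5,6,7,8}:2
  |U|=5: {3,4,5,7,8}:1  {4,5,6,7,8}:3
  |U|=6: {2,3,4,5,7,8}:1  {3,4,5,6,7,8}:4
  |U|=7: {1,2,3,4,5,7,8}:1  {2,3,4,5,6,7,8}:5
  start at 0(p): 6
  start at 6(r): 1
sum over floor = 7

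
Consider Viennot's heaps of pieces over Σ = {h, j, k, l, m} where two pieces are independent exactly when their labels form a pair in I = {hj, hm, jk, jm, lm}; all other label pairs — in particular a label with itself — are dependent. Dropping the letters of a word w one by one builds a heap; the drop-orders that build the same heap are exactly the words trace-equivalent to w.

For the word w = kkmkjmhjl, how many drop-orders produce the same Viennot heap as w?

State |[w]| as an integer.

#0=k has no predecessor
#1=k depends on [0:k]
#2=m depends on [1:k]
#3=k depends on [2:m]
#4=j has no predecessor
#5=m depends on [3:k]
#6=h depends on [3:k]
#7=j depends on [4:j]
#8=l depends on [6:h, 7:j]
sources: [0:k, 4:j]
N(rest) = Σ N(rest − s) over sources s of rest; N(one piece) = 1:
  size 1 → [5]=1  [8]=1
  size 2 → [5,8]=2  [6,8]=1  [7,8]=1
  size 3 → [4,7,8]=1  [5,6,8]=3  [5,7,8]=3  [6,7,8]=2
  size 4 → [3,5,6,8]=3  [4,5,7,8]=4  [4,6,7,8]=3  [5,6,7,8]=8
  size 5 → [2,3,5,6,8]=3  [3,5,6,7,8]=11  [4,5,6,7,8]=15
  size 6 → [1,2,3,5,6,8]=3  [2,3,5,6,7,8]=14  [3,4,5,6,7,8]=26
  size 7 → [0,1,2,3,5,6,8]=3  [1,2,3,5,6,7,8]=17  [2,3,4,5,6,7,8]=40
  first=0(k) contributes 57
  first=4(j) contributes 20
|[w]| = 77

77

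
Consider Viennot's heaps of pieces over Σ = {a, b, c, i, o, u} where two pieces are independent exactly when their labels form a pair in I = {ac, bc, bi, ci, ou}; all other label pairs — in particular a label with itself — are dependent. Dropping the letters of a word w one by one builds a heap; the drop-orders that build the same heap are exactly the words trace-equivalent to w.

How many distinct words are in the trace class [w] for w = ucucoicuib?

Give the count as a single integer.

4

0(u) covers ∅
1(c) covers 0:u
2(u) covers 1:c
3(c) covers 2:u
4(o) covers 3:c
5(i) covers 4:o
6(c) covers 4:o
7(u) covers 5:i, 6:c
8(i) covers 7:u
9(b) covers 7:u
floor of heap: 0:u
completions by unplaced set U, small U first (add the entries for U minus each lowest piece of U):
  |U|=1: {8}:1  {9}:1
  |U|=2: {8,9}:2
  |U|=3: {7,8,9}:2
  |U|=4: {5,7,8,9}:2  {6,7,8,9}:2
  |U|=5: {5,6,7,8,9}:4
  |U|=6: {4,5,6,7,8,9}:4
  |U|=7: {3,4,5,6,7,8,9}:4
  |U|=8: {2,3,4,5,6,7,8,9}:4
  start at 0(u): 4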